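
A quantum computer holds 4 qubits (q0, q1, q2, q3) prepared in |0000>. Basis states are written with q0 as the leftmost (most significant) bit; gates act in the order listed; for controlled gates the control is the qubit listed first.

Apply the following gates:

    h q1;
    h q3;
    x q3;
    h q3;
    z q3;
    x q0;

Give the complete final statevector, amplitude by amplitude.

The final amplitudes are sqrt(2)/2 on |1000>, sqrt(2)/2 on |1100>, and 0 on every other basis state. Key observation: gates 2-5 undo each other exactly, leaving only the rest of the circuit to track.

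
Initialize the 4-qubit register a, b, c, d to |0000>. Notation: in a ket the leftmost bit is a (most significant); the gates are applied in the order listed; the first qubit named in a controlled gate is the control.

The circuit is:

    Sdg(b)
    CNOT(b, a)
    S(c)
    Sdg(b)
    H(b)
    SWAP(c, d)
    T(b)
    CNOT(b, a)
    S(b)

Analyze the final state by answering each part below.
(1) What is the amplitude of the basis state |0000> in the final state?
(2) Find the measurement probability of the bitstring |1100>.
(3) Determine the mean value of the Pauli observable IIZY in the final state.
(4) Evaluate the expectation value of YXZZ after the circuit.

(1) |0000> carries amplitude sqrt(2)/2 in the final state.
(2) The probability of measuring |1100> is 1/2.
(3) The observable IIZY averages to 0.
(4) In the final state, YXZZ has expectation sqrt(2)/2.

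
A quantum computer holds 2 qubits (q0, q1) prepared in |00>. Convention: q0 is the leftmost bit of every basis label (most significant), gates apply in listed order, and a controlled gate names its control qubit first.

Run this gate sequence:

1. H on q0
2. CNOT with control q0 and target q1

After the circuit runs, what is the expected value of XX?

In the final state, XX has expectation 1.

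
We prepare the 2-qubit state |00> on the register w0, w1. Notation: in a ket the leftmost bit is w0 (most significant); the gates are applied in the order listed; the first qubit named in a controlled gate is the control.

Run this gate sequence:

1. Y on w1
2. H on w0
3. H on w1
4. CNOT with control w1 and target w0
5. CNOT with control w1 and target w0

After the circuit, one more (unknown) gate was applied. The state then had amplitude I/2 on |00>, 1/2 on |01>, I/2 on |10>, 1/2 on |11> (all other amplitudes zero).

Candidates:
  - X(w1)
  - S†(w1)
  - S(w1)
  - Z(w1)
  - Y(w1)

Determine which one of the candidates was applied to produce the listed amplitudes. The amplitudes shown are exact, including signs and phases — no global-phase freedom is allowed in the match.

The unique candidate consistent with the amplitudes is S(w1). Key observation: gates 4-5 undo each other exactly, leaving only the rest of the circuit to track.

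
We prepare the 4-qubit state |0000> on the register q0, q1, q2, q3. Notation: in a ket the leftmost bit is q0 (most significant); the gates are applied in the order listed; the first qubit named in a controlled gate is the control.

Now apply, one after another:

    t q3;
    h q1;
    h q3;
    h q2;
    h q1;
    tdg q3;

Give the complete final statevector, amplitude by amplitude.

After the circuit, the state carries amplitude 1/2 on |0000>, -exp(3*I*pi/4)/2 on |0001>, 1/2 on |0010>, -exp(3*I*pi/4)/2 on |0011>, and 0 on every other basis state.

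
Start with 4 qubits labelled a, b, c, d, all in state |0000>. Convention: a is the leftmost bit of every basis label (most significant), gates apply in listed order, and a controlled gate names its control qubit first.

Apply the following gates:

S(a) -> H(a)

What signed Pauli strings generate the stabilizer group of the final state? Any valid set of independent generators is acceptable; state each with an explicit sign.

The stabilizer group can be generated by +XIII, +IZII, +IIZI, +IIIZ, among other valid generating sets.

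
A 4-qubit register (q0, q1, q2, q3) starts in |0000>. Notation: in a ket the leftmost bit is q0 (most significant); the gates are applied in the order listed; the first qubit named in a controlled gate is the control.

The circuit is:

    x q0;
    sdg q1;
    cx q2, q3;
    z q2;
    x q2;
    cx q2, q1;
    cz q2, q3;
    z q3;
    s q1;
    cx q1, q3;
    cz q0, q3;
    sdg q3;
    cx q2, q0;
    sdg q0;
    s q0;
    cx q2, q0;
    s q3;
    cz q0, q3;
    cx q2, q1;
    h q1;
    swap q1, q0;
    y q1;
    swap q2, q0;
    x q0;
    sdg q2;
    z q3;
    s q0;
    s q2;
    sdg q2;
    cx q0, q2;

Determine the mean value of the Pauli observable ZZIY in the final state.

The expectation value of ZZIY is 0.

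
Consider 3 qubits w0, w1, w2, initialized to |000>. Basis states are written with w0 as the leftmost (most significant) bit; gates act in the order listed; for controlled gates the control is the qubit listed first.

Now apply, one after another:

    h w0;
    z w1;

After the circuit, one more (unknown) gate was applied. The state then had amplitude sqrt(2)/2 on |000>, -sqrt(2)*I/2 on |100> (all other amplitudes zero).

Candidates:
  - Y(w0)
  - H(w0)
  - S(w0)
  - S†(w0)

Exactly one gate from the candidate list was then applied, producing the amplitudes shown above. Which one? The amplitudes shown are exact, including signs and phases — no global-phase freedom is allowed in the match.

It was S†(w0) that produced the state shown.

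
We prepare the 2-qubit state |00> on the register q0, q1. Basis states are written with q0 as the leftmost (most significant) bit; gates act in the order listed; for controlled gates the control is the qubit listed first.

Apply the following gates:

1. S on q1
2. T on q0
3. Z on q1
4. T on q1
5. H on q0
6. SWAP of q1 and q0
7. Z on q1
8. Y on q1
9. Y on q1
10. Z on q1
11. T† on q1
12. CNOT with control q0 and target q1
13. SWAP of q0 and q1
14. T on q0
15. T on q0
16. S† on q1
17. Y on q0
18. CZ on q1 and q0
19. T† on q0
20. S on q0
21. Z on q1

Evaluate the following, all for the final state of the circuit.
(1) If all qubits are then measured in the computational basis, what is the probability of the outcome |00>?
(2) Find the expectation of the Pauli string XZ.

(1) The probability of measuring |00> is 1/2.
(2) The expectation value of XZ is -1.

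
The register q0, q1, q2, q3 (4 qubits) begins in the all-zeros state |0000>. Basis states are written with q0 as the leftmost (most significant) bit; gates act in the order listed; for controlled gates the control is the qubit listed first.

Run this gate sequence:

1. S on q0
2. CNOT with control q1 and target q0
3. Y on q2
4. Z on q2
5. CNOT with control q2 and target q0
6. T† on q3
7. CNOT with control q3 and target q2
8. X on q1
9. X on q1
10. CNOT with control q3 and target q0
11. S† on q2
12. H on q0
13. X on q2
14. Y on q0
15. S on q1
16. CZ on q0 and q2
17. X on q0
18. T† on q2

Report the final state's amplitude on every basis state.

The resulting statevector has amplitude -sqrt(2)*I/2 on |0000>, -sqrt(2)*I/2 on |1000>, and 0 on every other basis state. Key observation: the block from step 8 through step 9 cancels to the identity and can be dropped.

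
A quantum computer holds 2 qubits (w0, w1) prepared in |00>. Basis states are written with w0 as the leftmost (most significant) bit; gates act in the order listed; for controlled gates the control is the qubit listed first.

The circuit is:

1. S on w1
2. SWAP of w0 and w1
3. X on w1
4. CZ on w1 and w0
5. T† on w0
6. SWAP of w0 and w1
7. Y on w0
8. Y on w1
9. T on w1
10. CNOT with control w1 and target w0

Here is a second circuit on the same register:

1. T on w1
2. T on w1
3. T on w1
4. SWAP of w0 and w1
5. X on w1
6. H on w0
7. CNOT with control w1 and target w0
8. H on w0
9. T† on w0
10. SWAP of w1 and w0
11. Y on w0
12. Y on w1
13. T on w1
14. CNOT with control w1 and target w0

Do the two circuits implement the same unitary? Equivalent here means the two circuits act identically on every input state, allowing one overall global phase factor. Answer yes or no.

No, they are not equivalent — no single phase factor reconciles the two unitaries.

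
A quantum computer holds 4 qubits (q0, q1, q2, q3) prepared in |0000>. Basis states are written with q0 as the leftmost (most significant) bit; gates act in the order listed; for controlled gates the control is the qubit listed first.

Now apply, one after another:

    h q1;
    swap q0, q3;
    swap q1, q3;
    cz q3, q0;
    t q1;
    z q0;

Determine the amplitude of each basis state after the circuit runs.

After the circuit, the state carries amplitude sqrt(2)/2 on |0000>, sqrt(2)/2 on |0001>, and 0 on every other basis state.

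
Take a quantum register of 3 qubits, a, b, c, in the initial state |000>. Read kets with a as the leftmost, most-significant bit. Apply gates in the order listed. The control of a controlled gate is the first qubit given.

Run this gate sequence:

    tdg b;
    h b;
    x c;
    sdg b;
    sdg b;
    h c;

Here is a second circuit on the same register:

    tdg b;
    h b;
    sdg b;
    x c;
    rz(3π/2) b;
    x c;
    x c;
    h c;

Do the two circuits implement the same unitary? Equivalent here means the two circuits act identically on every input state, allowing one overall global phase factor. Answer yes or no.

Yes — the two circuits implement the same unitary up to a global phase.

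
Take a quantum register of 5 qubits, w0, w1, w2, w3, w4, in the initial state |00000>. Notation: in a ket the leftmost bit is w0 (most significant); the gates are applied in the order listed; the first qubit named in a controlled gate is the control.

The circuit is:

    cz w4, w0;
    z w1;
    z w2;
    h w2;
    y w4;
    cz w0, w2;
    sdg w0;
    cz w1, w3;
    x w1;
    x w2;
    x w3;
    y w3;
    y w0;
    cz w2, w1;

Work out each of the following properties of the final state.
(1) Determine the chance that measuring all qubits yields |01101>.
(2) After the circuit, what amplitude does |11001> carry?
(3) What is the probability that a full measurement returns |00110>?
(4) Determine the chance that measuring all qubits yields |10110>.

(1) Outcome |01101> occurs with probability 0.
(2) The final state's coefficient on |11001> equals sqrt(2)*I/2.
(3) Outcome |00110> occurs with probability 0.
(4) The probability of measuring |10110> is 0.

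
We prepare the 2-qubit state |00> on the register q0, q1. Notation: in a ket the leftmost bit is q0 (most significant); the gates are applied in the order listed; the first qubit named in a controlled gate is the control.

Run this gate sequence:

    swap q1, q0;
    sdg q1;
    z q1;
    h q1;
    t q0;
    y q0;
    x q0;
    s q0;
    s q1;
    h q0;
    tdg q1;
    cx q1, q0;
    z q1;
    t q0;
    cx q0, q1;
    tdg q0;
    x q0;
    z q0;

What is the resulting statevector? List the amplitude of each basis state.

The final amplitudes are -exp(3*I*pi/4)/2 on |00>, I/2 on |01>, -I/2 on |10>, exp(3*I*pi/4)/2 on |11>.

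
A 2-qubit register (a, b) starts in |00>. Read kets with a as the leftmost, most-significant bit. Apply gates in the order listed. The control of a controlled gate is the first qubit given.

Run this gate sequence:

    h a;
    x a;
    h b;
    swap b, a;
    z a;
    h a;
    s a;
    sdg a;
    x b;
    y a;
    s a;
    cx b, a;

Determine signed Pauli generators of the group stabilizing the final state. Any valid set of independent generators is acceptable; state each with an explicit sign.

The stabilizer group can be generated by +XX, +ZZ, among other valid generating sets. Key observation: steps 7-8 multiply out to the identity, so the circuit reduces to the remaining gates.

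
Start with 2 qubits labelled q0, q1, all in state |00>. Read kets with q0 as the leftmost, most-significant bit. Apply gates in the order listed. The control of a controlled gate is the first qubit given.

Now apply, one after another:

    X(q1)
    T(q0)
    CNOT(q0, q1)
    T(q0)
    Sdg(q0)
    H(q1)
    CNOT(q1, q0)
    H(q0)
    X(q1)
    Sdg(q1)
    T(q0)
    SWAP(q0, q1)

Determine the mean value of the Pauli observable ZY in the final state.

The observable ZY averages to -sqrt(2)/2.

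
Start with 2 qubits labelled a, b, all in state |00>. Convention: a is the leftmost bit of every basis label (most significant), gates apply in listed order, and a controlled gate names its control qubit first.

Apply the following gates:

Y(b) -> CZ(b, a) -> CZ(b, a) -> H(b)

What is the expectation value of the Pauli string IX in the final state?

In the final state, IX has expectation -1.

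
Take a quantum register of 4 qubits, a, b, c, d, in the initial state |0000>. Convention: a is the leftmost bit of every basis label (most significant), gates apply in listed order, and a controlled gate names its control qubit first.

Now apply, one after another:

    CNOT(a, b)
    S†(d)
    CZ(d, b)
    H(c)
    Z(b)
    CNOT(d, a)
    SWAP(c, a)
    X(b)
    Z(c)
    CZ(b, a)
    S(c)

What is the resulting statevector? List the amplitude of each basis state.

The final amplitudes are sqrt(2)/2 on |0100>, -sqrt(2)/2 on |1100>, and 0 on every other basis state.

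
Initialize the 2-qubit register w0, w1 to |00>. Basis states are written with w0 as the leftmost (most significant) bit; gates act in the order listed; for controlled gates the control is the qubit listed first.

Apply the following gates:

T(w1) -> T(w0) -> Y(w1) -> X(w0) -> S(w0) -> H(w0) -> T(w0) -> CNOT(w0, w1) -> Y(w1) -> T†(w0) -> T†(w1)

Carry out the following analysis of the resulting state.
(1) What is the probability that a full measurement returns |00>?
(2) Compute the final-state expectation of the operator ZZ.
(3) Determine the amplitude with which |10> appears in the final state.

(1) The probability of measuring |00> is 1/2.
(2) The observable ZZ averages to 1.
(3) The amplitude on |10> is 0.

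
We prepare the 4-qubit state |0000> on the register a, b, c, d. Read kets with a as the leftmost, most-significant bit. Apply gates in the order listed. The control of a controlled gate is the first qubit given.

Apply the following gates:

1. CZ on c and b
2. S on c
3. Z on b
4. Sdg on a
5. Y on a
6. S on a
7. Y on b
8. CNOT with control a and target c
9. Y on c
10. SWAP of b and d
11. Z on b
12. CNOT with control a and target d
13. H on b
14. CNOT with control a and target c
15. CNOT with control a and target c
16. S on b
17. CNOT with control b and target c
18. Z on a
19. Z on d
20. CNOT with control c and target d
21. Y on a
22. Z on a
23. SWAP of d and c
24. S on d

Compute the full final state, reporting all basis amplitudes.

The final amplitudes are -sqrt(2)*I/2 on |0000>, sqrt(2)*I/2 on |0111>, and 0 on every other basis state.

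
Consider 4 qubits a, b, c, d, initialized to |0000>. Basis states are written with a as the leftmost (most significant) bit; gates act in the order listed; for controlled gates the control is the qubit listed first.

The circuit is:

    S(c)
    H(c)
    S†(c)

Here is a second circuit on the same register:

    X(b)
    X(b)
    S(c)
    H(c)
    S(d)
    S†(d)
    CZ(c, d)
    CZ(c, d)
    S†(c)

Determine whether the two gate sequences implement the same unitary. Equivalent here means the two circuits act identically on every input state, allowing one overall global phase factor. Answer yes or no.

Yes, they are equivalent — the unitaries differ by at most a global phase.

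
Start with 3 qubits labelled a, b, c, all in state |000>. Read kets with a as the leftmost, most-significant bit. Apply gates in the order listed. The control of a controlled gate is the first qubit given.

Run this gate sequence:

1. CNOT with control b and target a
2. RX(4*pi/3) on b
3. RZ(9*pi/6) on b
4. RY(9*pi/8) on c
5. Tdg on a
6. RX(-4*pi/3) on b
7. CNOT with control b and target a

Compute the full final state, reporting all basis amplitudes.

The final amplitudes are (1 - 3*I)*exp(I*pi/4)*sin(pi/16)/4 on |000>, (-1 + 3*I)*exp(I*pi/4)*cos(pi/16)/4 on |001>, 0 on |010>, 0 on |011>, 0 on |100>, 0 on |101>, sqrt(6)*sin(pi/16)/4 on |110>, -sqrt(6)*cos(pi/16)/4 on |111>.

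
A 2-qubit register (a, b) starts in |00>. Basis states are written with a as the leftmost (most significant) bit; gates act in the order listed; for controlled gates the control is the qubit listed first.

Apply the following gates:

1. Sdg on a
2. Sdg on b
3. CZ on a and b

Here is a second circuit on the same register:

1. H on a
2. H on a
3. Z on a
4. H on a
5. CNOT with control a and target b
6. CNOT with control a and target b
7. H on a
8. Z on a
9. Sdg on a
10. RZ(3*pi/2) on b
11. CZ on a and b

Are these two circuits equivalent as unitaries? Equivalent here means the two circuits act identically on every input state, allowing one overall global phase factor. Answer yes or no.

Yes: on every input state the two circuits agree up to one overall phase factor.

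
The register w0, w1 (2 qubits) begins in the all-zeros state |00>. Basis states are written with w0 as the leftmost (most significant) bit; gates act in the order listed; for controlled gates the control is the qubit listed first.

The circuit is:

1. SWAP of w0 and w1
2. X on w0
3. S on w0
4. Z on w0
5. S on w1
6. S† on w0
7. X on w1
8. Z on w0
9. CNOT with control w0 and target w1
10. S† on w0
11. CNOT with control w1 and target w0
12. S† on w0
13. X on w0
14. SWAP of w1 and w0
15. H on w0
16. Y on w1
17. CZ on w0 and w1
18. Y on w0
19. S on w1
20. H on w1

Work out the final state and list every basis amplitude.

The final amplitudes are I/2 on |00>, -I/2 on |01>, I/2 on |10>, -I/2 on |11>.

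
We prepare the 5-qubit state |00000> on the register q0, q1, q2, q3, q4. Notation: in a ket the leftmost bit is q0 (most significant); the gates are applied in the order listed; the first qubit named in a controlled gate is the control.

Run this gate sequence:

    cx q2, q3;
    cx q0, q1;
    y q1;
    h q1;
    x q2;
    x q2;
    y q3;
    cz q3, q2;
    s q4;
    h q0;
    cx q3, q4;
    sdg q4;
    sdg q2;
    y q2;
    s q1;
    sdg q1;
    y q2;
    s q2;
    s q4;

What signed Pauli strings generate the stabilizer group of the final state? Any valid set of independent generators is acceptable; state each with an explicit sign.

The final state is stabilized by the group generated by +XIIII, -IXIII, +IIZII, -IIIZI, -IIIIZ; other independent generating sets are equally valid.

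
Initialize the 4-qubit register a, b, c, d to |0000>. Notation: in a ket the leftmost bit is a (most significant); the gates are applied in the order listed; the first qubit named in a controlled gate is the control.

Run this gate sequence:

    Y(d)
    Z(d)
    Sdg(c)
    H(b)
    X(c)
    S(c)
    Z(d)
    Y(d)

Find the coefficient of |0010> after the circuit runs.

|0010> carries amplitude sqrt(2)*I/2 in the final state.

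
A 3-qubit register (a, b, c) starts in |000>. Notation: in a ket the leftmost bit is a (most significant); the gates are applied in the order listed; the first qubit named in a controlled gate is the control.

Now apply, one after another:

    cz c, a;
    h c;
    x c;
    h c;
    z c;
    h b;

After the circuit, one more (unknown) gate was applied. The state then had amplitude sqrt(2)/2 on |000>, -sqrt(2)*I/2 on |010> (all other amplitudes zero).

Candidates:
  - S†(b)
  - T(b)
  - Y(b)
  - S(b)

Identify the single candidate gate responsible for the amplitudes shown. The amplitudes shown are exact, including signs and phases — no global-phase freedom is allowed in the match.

The unique candidate consistent with the amplitudes is S†(b). Key observation: the block from step 2 through step 5 cancels to the identity and can be dropped.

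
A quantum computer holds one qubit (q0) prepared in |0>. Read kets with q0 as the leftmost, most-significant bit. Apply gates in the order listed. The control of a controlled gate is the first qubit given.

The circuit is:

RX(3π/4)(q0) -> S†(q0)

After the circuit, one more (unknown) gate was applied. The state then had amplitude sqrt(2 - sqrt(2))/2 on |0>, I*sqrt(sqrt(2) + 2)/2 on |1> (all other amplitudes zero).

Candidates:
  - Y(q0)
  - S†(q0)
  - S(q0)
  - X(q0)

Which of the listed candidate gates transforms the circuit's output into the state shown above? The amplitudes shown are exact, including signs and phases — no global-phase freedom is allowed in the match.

The applied gate was S†(q0).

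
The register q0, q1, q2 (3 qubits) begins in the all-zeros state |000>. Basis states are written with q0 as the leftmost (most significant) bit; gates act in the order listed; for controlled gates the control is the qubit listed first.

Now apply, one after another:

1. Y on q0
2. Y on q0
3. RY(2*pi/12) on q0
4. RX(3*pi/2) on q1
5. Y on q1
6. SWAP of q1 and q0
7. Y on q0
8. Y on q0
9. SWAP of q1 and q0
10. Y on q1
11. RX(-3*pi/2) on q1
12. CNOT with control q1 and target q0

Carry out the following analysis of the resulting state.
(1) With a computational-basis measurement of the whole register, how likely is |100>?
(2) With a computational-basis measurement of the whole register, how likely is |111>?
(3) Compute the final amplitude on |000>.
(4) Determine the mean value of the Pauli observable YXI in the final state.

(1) A full measurement returns |100> with probability 1/2 - sqrt(3)/4.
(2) The probability of measuring |111> is 0.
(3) |000> carries amplitude sqrt(2)/4 + sqrt(6)/4 in the final state.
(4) The expectation value of YXI is 0.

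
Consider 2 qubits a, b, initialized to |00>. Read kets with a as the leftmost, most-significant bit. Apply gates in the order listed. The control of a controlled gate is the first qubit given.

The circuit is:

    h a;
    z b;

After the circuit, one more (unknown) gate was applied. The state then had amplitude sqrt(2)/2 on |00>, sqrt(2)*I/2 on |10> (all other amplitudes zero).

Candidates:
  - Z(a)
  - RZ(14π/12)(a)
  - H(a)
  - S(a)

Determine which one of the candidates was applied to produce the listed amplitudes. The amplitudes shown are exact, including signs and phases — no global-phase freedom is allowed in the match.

The unique candidate consistent with the amplitudes is S(a).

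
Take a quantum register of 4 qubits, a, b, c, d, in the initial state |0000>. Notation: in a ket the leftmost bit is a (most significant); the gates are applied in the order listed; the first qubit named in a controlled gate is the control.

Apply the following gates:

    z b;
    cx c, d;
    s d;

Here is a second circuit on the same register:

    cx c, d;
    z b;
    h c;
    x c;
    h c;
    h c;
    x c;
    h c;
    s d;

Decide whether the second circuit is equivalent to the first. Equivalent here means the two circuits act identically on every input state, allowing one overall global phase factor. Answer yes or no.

Yes: on every input state the two circuits agree up to one overall phase factor.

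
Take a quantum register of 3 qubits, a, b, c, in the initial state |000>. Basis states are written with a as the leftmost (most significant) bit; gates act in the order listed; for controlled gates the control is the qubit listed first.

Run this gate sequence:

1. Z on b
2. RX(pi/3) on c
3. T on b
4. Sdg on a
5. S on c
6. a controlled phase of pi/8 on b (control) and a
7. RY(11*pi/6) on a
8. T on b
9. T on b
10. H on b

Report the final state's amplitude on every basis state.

After the circuit, the state carries amplitude -3/8 - sqrt(3)/8 on |000>, -sqrt(3)/8 - 1/8 on |001>, -3/8 - sqrt(3)/8 on |010>, -sqrt(3)/8 - 1/8 on |011>, 3/8 - sqrt(3)/8 on |100>, -1/8 + sqrt(3)/8 on |101>, 3/8 - sqrt(3)/8 on |110>, -1/8 + sqrt(3)/8 on |111>.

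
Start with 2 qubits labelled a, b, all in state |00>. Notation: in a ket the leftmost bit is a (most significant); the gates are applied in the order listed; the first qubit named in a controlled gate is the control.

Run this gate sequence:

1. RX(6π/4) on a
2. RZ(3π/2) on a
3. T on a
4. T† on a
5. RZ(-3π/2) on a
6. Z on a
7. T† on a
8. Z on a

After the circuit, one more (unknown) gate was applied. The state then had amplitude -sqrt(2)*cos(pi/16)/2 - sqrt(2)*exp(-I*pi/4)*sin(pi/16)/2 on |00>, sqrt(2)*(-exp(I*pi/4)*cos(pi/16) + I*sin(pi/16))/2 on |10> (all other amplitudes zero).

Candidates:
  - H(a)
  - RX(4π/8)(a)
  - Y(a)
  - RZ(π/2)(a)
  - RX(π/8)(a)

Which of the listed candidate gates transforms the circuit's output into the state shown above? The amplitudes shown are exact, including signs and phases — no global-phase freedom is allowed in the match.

The applied gate was RX(π/8)(a). Key observation: the block from step 2 through step 5 cancels to the identity and can be dropped.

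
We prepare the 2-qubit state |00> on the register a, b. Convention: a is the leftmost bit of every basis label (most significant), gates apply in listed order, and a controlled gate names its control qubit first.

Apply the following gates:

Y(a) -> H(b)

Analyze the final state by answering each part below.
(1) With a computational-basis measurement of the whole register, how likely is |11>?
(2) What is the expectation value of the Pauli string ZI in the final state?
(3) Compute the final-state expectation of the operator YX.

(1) Outcome |11> occurs with probability 1/2.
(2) The expectation value of ZI is -1.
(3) The expectation value of YX is 0.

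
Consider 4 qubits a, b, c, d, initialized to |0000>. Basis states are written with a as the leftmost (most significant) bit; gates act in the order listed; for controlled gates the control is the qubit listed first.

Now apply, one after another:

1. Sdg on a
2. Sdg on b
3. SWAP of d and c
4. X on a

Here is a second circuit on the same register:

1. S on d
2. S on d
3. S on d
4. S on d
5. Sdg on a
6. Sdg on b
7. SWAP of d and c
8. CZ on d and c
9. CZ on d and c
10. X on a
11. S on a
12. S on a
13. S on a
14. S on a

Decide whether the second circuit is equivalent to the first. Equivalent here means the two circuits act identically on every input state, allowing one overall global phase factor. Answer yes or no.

Yes: on every input state the two circuits agree up to one overall phase factor.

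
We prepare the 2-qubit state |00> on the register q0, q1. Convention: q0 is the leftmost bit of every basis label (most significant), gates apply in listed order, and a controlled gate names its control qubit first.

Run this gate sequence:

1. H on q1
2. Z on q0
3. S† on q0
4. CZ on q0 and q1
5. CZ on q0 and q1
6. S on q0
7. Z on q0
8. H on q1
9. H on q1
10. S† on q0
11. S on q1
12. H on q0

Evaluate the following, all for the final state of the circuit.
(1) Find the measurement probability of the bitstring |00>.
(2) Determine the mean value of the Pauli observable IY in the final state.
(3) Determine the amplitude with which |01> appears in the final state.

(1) A full measurement returns |00> with probability 1/4.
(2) In the final state, IY has expectation 1.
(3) The final state's coefficient on |01> equals I/2.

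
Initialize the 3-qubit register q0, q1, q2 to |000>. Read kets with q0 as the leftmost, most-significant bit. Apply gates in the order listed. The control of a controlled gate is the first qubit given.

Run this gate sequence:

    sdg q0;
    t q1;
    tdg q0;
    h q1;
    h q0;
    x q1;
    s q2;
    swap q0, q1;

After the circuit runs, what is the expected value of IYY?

The expectation value of IYY is 0.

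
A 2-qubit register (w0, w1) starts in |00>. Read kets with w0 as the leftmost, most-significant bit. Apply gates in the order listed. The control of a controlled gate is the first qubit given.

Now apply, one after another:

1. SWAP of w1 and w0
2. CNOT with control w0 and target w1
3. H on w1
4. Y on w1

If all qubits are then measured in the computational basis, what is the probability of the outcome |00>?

The probability of measuring |00> is 1/2.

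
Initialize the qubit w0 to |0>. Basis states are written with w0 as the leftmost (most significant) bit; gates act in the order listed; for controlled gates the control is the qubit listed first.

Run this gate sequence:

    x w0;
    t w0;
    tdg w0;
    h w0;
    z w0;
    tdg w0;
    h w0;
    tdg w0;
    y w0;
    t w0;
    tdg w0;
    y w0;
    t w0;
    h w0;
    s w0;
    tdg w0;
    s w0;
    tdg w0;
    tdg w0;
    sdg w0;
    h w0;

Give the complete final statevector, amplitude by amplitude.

The resulting statevector has amplitude 1/2 - I/2 on |0>, 1/2 + I/2 on |1>. Key observation: gates 7-14 undo each other exactly, leaving only the rest of the circuit to track.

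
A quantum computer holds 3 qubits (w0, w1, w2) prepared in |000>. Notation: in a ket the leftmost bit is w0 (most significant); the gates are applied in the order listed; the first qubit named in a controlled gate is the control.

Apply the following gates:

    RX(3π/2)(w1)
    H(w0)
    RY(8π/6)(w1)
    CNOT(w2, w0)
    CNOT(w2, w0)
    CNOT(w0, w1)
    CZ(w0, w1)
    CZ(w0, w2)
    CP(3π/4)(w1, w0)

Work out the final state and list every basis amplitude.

The resulting statevector has amplitude 1/4 + sqrt(3)*I/4 on |000>, 0 on |001>, -sqrt(3)/4 + I/4 on |010>, 0 on |011>, -sqrt(3)/4 + I/4 on |100>, 0 on |101>, (sqrt(3) - I)*exp(I*pi/4)/4 on |110>, 0 on |111>.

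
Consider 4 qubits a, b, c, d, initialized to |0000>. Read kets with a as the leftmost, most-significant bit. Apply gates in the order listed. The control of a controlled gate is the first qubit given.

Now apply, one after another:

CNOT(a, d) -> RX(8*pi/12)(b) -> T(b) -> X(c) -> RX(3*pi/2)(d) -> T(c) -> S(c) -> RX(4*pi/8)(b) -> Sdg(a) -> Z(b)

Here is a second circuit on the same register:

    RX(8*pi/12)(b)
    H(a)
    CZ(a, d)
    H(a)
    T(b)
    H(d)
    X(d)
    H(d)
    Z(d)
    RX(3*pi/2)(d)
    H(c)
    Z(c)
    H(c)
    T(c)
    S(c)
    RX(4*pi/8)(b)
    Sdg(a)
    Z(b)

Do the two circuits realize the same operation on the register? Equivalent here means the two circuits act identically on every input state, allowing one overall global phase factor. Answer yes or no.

No — the two circuits implement different unitaries, even allowing a global phase.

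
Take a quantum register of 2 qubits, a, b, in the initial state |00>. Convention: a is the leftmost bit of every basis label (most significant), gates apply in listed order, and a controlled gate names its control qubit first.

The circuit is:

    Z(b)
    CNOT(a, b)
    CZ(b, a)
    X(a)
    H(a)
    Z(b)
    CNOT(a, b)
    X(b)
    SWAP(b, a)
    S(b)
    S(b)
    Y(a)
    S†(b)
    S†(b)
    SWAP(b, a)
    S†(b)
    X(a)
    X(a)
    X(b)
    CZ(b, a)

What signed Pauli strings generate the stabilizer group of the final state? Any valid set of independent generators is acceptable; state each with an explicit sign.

The stabilizer group can be generated by +XY, -ZZ, among other valid generating sets.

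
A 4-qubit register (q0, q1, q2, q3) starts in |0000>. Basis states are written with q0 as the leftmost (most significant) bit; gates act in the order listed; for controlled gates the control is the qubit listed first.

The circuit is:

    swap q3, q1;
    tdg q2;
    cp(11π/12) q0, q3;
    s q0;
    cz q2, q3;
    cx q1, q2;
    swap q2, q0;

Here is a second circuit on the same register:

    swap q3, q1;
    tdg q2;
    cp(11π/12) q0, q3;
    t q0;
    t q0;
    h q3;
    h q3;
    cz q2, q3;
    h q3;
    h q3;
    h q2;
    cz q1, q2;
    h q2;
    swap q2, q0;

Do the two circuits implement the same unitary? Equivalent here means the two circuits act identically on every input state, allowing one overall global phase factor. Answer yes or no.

Yes — the two circuits implement the same unitary up to a global phase.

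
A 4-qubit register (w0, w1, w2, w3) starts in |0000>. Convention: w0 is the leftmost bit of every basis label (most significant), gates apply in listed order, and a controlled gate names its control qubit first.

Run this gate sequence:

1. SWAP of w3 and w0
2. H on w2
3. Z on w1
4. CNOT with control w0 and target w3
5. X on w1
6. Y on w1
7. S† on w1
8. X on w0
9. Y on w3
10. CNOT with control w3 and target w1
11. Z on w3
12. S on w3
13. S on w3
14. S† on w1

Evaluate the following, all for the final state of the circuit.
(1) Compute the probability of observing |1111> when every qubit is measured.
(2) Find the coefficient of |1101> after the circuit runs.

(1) Outcome |1111> occurs with probability 1/2.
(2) |1101> carries amplitude -sqrt(2)*I/2 in the final state.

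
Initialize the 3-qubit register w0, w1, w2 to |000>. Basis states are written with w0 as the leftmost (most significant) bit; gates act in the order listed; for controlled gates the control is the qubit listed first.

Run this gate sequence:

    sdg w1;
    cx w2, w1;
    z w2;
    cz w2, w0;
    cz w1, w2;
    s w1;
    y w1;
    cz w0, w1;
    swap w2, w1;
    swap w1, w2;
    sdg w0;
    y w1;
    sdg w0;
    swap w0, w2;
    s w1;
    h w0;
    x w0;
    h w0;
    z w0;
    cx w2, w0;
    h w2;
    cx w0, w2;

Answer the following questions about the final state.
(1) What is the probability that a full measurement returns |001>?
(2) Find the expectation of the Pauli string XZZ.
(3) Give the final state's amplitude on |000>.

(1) The probability of measuring |001> is 1/2. Key observation: the block from step 16 through step 19 cancels to the identity and can be dropped.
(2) In the final state, XZZ has expectation 0.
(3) The amplitude on |000> is sqrt(2)/2.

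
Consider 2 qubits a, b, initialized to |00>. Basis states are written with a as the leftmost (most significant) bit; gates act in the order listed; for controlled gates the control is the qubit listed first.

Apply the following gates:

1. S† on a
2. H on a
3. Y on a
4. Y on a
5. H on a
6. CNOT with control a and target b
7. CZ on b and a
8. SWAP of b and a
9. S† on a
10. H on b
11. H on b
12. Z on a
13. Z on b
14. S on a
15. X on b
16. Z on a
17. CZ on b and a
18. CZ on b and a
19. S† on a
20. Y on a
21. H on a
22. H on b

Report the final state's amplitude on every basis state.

The resulting statevector has amplitude I/2 on |00>, -I/2 on |01>, -I/2 on |10>, I/2 on |11>. Key observation: steps 2-5 multiply out to the identity, so the circuit reduces to the remaining gates.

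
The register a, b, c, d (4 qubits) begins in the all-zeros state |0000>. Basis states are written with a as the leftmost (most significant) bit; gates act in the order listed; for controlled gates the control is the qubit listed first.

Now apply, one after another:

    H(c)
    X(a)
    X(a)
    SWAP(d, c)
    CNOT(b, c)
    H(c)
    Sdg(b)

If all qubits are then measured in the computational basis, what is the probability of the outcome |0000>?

The probability of measuring |0000> is 1/4.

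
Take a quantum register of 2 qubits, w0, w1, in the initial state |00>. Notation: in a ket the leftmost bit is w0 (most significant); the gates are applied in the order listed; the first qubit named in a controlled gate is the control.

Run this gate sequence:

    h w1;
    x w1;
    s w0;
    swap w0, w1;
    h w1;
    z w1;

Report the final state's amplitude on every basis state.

After the circuit, the state carries amplitude 1/2 on |00>, -1/2 on |01>, 1/2 on |10>, -1/2 on |11>.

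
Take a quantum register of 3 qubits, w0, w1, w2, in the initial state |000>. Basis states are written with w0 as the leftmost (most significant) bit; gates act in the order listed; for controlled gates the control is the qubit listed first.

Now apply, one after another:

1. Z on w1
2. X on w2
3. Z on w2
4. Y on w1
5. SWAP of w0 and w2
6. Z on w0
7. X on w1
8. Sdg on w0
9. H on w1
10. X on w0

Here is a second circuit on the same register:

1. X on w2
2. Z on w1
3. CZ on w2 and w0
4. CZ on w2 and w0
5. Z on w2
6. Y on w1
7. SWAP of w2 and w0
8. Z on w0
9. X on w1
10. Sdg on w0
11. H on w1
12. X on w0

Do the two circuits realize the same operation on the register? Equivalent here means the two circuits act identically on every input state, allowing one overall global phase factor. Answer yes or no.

Yes: on every input state the two circuits agree up to one overall phase factor.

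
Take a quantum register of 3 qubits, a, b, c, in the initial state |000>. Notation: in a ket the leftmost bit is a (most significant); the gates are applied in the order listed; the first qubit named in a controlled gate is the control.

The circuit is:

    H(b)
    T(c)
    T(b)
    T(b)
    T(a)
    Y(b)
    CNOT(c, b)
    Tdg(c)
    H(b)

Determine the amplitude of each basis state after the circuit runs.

The resulting statevector has amplitude 1/2 + I/2 on |000>, 1/2 - I/2 on |010>, and 0 on every other basis state.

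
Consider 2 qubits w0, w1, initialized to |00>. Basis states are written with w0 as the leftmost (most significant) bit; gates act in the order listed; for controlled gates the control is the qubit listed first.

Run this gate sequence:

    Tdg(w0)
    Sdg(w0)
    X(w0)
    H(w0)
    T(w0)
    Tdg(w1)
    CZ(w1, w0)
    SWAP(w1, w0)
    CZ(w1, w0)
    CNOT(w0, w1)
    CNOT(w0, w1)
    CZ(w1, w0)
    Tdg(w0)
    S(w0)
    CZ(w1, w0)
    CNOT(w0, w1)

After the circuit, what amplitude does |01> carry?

The amplitude on |01> is -sqrt(2)*exp(I*pi/4)/2. Key observation: steps 9-12 multiply out to the identity, so the circuit reduces to the remaining gates.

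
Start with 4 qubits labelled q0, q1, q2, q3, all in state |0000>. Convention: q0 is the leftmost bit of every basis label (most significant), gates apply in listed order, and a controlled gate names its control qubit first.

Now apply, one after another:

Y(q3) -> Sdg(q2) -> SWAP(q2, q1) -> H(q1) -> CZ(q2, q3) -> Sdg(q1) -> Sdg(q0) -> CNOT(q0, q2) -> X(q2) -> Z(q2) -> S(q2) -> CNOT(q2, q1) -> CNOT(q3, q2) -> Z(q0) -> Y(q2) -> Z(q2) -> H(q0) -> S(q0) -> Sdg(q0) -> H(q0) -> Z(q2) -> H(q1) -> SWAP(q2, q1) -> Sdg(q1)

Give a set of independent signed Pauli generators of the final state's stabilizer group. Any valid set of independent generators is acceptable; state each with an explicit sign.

One valid set of independent stabilizer generators is -IIYI, +ZIII, -IZII, -IIIZ (any independent generating set of the same group is equally correct). Key observation: steps 16-21 multiply out to the identity, so the circuit reduces to the remaining gates.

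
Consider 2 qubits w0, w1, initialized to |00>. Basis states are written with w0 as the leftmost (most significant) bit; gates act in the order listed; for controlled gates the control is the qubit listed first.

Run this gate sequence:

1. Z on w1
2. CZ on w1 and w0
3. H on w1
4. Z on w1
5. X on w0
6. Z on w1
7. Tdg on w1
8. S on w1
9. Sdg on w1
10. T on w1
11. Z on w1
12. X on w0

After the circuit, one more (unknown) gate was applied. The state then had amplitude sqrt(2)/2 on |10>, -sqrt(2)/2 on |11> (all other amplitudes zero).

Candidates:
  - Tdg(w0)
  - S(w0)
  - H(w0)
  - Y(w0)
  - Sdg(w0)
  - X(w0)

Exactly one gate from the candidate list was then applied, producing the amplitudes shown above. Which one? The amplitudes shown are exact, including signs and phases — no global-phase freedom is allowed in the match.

The unique candidate consistent with the amplitudes is X(w0).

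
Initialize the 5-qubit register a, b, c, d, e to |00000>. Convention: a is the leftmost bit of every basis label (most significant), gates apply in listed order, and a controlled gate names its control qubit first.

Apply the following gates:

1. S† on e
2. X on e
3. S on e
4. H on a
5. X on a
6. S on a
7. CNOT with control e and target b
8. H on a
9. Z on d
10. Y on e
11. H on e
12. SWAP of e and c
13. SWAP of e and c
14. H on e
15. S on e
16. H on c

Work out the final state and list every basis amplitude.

The resulting statevector has amplitude sqrt(2)*(1 + I)/4 on |01000>, sqrt(2)*(1 + I)/4 on |01100>, sqrt(2)*(1 - I)/4 on |11000>, sqrt(2)*(1 - I)/4 on |11100>, and 0 on every other basis state. Key observation: the block from step 11 through step 14 cancels to the identity and can be dropped.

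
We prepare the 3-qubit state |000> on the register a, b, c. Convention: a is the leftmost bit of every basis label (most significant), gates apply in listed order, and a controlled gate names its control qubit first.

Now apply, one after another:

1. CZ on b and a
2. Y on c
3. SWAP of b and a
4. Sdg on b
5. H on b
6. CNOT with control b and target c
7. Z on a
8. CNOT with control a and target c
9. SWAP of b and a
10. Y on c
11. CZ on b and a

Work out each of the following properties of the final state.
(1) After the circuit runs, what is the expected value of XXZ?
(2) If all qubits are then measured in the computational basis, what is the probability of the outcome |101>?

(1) In the final state, XXZ has expectation 0.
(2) Outcome |101> occurs with probability 1/2.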